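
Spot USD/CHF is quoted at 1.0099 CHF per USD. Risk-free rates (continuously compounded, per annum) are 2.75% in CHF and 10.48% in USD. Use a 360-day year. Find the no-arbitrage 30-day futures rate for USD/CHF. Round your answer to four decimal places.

F = S·e^((r_CHF − r_USD)T) = 1.0099 · e^((0.0275 − 0.1048) × 30/360)
= 1.0099 · e^-0.006442 = 1.0099 × 0.993579
F = 1.0034 CHF per USD

1.0034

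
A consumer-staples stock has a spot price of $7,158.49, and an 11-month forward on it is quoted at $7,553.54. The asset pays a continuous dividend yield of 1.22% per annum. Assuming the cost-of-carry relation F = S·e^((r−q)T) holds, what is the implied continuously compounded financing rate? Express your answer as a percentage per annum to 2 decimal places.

From F = S·e^((r−q)T): (r − q) = ln(F/S)/T
ln(7553.54/7158.49) = ln(1.055186) = 0.053717
(r − q) = 0.053717 / (11/12) = 0.058600
r = ln(F/S)/T + q = 0.058600 + 0.0122 = 0.070800
r = 7.08%

7.08%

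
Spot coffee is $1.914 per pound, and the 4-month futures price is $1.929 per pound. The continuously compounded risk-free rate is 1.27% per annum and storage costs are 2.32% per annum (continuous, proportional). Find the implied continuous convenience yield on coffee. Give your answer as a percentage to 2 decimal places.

1.25%

F = S·e^((r+u−y)T) ⇒ (r+u−y) = ln(F/S)/T
ln(1.929/1.914) = 0.007806; /T ⇒ 0.023418
y = r + u − ln(F/S)/T = 0.0127 + 0.0232 − 0.023418 = 0.012482
y = 1.25%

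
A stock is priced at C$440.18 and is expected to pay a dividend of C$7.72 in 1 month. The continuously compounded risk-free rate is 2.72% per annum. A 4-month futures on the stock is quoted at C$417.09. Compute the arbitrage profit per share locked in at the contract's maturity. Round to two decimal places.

PV(dividends) I = 7.72·e^(−0.0272·1/12) = 7.7025
Fair futures F* = (S − I)·e^(rT) = (440.18 − 7.7025)·e^0.009067 = 432.4775 × 1.009108 = 436.4165
Market C$417.09 < fair 436.4165: forward underpriced → reverse cash-and-carry (short the stock, invest proceeds at r, pay the dividends, go long the forward).
Profit at T = |F_mkt − F*| = |417.09 − 436.4165| = C$19.33 per share

C$19.33 per share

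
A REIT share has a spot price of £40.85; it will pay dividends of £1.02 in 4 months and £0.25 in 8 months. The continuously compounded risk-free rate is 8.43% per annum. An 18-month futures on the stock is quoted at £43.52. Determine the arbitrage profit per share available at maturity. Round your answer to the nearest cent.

£1.44 per share

PV(dividends) I = 1.02·e^(−0.0843·4/12) + 0.25·e^(−0.0843·8/12) = 1.2281
Fair futures F* = (S − I)·e^(rT) = (40.85 − 1.2281)·e^0.126450 = 39.6219 × 1.134793 = 44.9627
Market £43.52 < fair 44.9627: forward underpriced → reverse cash-and-carry (short the stock, invest proceeds at r, pay the dividends, go long the forward).
Profit at T = |F_mkt − F*| = |43.52 − 44.9627| = £1.44 per share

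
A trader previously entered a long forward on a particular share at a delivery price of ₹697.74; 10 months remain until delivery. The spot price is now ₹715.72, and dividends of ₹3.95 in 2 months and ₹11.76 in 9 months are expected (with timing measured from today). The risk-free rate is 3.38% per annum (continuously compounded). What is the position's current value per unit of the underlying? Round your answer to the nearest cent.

PV(remaining dividends) I = 3.95·e^(−0.0338·2/12) + 11.76·e^(−0.0338·9/12) = 15.3934
Current forward F = (S − I)·e^(rT) = (715.72 − 15.3934)·e^(0.0338·10/12) = 700.3266 × 1.028567 = 720.3328
Value (long) = (F − K)·e^(−rT) = (720.3328 − 697.74) × 0.972226 = 21.9653
Value = ₹21.97

₹21.97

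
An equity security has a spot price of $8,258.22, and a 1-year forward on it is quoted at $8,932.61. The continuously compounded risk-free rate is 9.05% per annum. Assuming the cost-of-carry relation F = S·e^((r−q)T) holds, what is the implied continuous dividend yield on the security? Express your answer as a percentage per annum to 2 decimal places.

From F = S·e^((r−q)T): (r − q) = ln(F/S)/T
ln(8932.61/8258.22) = ln(1.081663) = 0.078500
(r − q) = 0.078500 / (12/12) = 0.078500
q = r − ln(F/S)/T = 0.0905 − 0.078500 = 0.012000
q = 1.20%

1.20%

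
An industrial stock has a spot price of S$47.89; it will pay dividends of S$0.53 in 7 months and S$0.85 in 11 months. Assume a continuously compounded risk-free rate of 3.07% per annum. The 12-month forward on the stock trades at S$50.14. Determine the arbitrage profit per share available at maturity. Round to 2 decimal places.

PV(dividends) I = 0.53·e^(−0.0307·7/12) + 0.85·e^(−0.0307·11/12) = 1.3470
Fair forward F* = (S − I)·e^(rT) = (47.89 − 1.3470)·e^0.030700 = 46.5430 × 1.031176 = 47.9940
Market S$50.14 > fair 47.9940: forward overpriced → cash-and-carry (borrow at r, buy the stock and collect the dividends, short the forward).
Profit at T = |F_mkt − F*| = |50.14 − 47.9940| = S$2.15 per share

S$2.15 per share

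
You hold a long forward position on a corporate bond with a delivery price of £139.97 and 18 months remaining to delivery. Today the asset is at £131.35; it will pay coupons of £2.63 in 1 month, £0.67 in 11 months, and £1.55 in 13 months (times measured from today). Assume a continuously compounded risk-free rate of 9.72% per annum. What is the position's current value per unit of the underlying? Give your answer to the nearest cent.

PV(remaining coupons) I = 2.63·e^(−0.0972·1/12) + 0.67·e^(−0.0972·11/12) + 1.55·e^(−0.0972·13/12) = 4.6168
Current forward F = (S − I)·e^(rT) = (131.35 − 4.6168)·e^(0.0972·18/12) = 126.7332 × 1.156965 = 146.6259
Value (long) = (F − K)·e^(−rT) = (146.6259 − 139.97) × 0.864331 = 5.7529
Value = £5.75

£5.75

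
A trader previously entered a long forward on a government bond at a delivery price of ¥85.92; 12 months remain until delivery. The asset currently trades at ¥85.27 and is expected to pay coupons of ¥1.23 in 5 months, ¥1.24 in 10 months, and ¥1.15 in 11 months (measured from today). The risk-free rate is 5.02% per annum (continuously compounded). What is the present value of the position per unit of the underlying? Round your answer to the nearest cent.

PV(remaining coupons) I = 1.23·e^(−0.0502·5/12) + 1.24·e^(−0.0502·10/12) + 1.15·e^(−0.0502·11/12) = 3.4920
Current forward F = (S − I)·e^(rT) = (85.27 − 3.4920)·e^(0.0502·12/12) = 81.7780 × 1.051481 = 85.9880
Value (long) = (F − K)·e^(−rT) = (85.9880 − 85.92) × 0.951039 = 0.0647
Value = ¥0.06

¥0.06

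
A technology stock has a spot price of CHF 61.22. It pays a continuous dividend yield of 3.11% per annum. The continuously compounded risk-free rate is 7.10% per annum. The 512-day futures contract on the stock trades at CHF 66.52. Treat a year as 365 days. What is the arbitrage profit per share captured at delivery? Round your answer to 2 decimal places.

CHF 1.78 per share

Fair futures: F* = S·e^(carry·T), with carry = (r − q) = 0.0710 − 0.0311 = 0.0399
F* = 61.22 · e^(0.0399 × 512/365) = 61.22 · e^0.055969 = 61.22 × 1.057565 = CHF 64.7441
Market CHF 66.52 > fair CHF 64.7441: forward overpriced → cash-and-carry (buy spot, short the forward).
At maturity, profit = |F_mkt − F*| = |66.52 − 64.7441| = CHF 1.78 per share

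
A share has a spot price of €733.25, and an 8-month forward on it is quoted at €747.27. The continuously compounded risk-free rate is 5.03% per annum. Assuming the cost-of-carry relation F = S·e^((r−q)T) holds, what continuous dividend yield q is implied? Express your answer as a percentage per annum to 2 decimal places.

2.19%

From F = S·e^((r−q)T): (r − q) = ln(F/S)/T
ln(747.27/733.25) = ln(1.019120) = 0.018940
(r − q) = 0.018940 / (8/12) = 0.028410
q = r − ln(F/S)/T = 0.0503 − 0.028410 = 0.021890
q = 2.19%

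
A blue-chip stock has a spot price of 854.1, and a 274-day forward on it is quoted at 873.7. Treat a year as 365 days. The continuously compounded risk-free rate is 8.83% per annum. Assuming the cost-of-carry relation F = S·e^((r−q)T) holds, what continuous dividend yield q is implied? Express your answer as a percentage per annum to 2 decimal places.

5.81%

From F = S·e^((r−q)T): (r − q) = ln(F/S)/T
ln(873.7/854.1) = ln(1.022948) = 0.022689
(r − q) = 0.022689 / (274/365) = 0.030224
q = r − ln(F/S)/T = 0.0883 − 0.030224 = 0.058076
q = 5.81%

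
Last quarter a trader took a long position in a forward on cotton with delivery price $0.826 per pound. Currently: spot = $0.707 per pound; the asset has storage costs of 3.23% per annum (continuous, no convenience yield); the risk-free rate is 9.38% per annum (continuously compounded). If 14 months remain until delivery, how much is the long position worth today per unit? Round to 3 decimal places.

Current fair forward for the remaining 14 months: F = S·e^((r + u)·T), (r + u) = 0.0938 + 0.0323 = 0.1261
F = 0.707 · e^(0.1261 × 14/12) = 0.707 × 1.158489 = 0.8191
Value of long forward = (F − K)·e^(−rT) = (0.8191 − 0.826) · e^(−0.0938·14/12)
= -0.0069 × 0.896342 = -0.006

-$0.006 per pound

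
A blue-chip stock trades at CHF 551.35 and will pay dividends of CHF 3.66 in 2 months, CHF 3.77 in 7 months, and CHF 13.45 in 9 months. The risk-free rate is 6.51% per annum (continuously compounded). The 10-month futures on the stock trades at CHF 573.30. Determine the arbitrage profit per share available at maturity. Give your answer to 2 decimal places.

CHF 12.39 per share

PV(dividends) I = 3.66·e^(−0.0651·2/12) + 3.77·e^(−0.0651·7/12) + 13.45·e^(−0.0651·9/12) = 20.0591
Fair futures F* = (S − I)·e^(rT) = (551.35 − 20.0591)·e^0.054250 = 531.2909 × 1.055749 = 560.9098
Market CHF 573.30 > fair 560.9098: forward overpriced → cash-and-carry (borrow at r, buy the stock and collect the dividends, short the forward).
Profit at T = |F_mkt − F*| = |573.30 − 560.9098| = CHF 12.39 per share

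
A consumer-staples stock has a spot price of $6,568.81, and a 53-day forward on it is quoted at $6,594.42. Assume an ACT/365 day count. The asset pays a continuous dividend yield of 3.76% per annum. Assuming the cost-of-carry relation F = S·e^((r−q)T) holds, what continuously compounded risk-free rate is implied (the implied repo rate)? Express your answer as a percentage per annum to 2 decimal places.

From F = S·e^((r−q)T): (r − q) = ln(F/S)/T
ln(6594.42/6568.81) = ln(1.003899) = 0.003891
(r − q) = 0.003891 / (53/365) = 0.026797
r = ln(F/S)/T + q = 0.026797 + 0.0376 = 0.064397
r = 6.44%

6.44%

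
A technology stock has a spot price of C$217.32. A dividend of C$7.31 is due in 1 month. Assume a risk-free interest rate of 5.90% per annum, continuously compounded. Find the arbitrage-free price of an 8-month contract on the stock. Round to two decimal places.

C$218.47

PV(dividends) I = 7.31·e^(−0.0590·1/12)
I = 7.2741
F = (S − I)·e^(rT) = (217.32 − 7.2741) · e^(0.0590·8/12)
= 210.0459 · e^0.039333 = 210.0459 × 1.040117 = C$218.47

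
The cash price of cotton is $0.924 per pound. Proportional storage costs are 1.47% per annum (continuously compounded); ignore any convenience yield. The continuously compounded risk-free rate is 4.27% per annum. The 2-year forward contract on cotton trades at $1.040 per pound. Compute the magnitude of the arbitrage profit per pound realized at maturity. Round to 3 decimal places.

Fair forward: F* = S·e^(carry·T), with carry = (r + u) = 0.0427 + 0.0147 = 0.0574
F* = 0.924 · e^(0.0574 × 2) = 0.924 · e^0.114800 = 0.924 × 1.121649 = $1.0364
Market $1.040 > fair $1.0364: forward overpriced → cash-and-carry (buy spot, short the forward).
At maturity, profit = |F_mkt − F*| = |1.040 − 1.0364| = $0.004 per pound

$0.004 per pound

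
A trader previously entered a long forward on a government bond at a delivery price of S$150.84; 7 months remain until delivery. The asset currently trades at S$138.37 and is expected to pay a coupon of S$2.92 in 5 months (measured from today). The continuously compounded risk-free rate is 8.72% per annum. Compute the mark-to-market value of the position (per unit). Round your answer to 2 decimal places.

PV(remaining coupons) I = 2.92·e^(−0.0872·5/12) = 2.8158
Current forward F = (S − I)·e^(rT) = (138.37 − 2.8158)·e^(0.0872·7/12) = 135.5542 × 1.052183 = 142.6278
Value (long) = (F − K)·e^(−rT) = (142.6278 − 150.84) × 0.950405 = -7.8049
Value = -S$7.80

-S$7.80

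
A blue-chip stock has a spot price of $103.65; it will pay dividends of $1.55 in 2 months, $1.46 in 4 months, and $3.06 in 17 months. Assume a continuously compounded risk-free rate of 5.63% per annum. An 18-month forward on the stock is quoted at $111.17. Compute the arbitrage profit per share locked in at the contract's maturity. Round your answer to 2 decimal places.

$4.69 per share

PV(dividends) I = 1.55·e^(−0.0563·2/12) + 1.46·e^(−0.0563·4/12) + 3.06·e^(−0.0563·17/12) = 5.7938
Fair forward F* = (S − I)·e^(rT) = (103.65 − 5.7938)·e^0.084450 = 97.8562 × 1.088118 = 106.4791
Market $111.17 > fair 106.4791: forward overpriced → cash-and-carry (borrow at r, buy the stock and collect the dividends, short the forward).
Profit at T = |F_mkt − F*| = |111.17 − 106.4791| = $4.69 per share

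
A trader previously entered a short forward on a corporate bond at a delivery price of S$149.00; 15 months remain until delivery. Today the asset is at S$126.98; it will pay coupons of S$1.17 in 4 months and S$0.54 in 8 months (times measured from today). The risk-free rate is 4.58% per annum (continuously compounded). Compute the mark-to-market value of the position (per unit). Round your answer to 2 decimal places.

PV(remaining coupons) I = 1.17·e^(−0.0458·4/12) + 0.54·e^(−0.0458·8/12) = 1.6760
Current forward F = (S − I)·e^(rT) = (126.98 − 1.6760)·e^(0.0458·15/12) = 125.3040 × 1.058921 = 132.6870
Value (long) = (F − K)·e^(−rT) = (132.6870 − 149.00) × 0.944358 = -15.4053
Short position value = −(long value) = S$15.41

S$15.41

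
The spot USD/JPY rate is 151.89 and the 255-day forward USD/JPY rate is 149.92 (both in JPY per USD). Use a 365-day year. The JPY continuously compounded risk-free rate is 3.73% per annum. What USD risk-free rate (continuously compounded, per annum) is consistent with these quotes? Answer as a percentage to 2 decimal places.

5.60%

F = S·e^((r_JPY − r_USD)T) ⇒ r_USD = r_JPY − ln(F/S)/T
ln(149.92/151.89) = -0.013055; /(255/365) = -0.018687
r_USD = 0.0373 + 0.018687 = 0.055987
r_USD = 5.60%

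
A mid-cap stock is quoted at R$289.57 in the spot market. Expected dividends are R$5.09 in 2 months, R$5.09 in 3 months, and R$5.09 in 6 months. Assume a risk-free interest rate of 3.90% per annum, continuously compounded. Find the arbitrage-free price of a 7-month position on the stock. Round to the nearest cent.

R$280.80

PV(dividends) I = 5.09·e^(−0.0390·2/12) + 5.09·e^(−0.0390·3/12) + 5.09·e^(−0.0390·6/12)
I = 5.0570 + 5.0406 + 4.9917 = 15.0893
F = (S − I)·e^(rT) = (289.57 − 15.0893) · e^(0.0390·7/12)
= 274.4807 · e^0.022750 = 274.4807 × 1.023011 = R$280.80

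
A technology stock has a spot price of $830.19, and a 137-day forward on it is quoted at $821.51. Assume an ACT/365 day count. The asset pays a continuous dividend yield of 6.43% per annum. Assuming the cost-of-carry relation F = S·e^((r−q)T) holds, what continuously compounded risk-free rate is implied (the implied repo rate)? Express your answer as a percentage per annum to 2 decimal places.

3.63%

From F = S·e^((r−q)T): (r − q) = ln(F/S)/T
ln(821.51/830.19) = ln(0.989545) = -0.010510
(r − q) = -0.010510 / (137/365) = -0.028001
r = ln(F/S)/T + q = -0.028001 + 0.0643 = 0.036299
r = 3.63%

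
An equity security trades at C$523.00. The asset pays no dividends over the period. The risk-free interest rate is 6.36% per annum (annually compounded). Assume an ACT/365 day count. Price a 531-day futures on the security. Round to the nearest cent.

C$572.08

F = S · (1+r)^T
= 523.00 × 1.093848
F = C$572.08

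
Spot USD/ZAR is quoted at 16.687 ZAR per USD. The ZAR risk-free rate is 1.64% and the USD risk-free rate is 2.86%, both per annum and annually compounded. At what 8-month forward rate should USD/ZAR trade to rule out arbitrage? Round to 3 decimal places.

16.555

By covered interest parity, F = S · (1+r_ZAR)^T / (1+r_USD)^T
= 16.687 × 1.010904 / 1.018977 = 16.687 × 0.992077
F = 16.555 ZAR per USD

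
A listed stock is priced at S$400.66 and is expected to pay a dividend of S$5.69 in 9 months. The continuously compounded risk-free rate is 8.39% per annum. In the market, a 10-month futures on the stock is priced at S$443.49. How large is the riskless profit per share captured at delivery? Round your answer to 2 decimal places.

S$19.54 per share

PV(dividends) I = 5.69·e^(−0.0839·9/12) = 5.3430
Fair futures F* = (S − I)·e^(rT) = (400.66 − 5.3430)·e^0.069917 = 395.3170 × 1.072419 = 423.9455
Market S$443.49 > fair 423.9455: forward overpriced → cash-and-carry (borrow at r, buy the stock and collect the dividends, short the forward).
Profit at T = |F_mkt − F*| = |443.49 − 423.9455| = S$19.54 per share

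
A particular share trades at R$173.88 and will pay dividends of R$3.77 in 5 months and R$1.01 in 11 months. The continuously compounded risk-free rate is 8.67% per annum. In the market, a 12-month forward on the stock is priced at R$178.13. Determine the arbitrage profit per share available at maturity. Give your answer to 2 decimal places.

PV(dividends) I = 3.77·e^(−0.0867·5/12) + 1.01·e^(−0.0867·11/12) = 4.5691
Fair forward F* = (S − I)·e^(rT) = (173.88 − 4.5691)·e^0.086700 = 169.3109 × 1.090569 = 184.6452
Market R$178.13 < fair 184.6452: forward underpriced → reverse cash-and-carry (short the stock, invest proceeds at r, pay the dividends, go long the forward).
Profit at T = |F_mkt − F*| = |178.13 − 184.6452| = R$6.52 per share

R$6.52 per share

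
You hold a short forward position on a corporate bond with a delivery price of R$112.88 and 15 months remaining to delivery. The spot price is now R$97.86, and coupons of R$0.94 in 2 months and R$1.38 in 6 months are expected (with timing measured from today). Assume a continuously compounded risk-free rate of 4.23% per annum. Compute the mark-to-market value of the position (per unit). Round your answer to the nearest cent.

R$11.49

PV(remaining coupons) I = 0.94·e^(−0.0423·2/12) + 1.38·e^(−0.0423·6/12) = 2.2845
Current forward F = (S − I)·e^(rT) = (97.86 − 2.2845)·e^(0.0423·15/12) = 95.5755 × 1.054298 = 100.7651
Value (long) = (F − K)·e^(−rT) = (100.7651 − 112.88) × 0.948499 = -11.4910
Short position value = −(long value) = R$11.49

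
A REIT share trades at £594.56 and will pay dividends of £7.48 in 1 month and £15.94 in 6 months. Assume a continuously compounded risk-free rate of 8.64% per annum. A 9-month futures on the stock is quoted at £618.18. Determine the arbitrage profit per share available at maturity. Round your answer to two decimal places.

PV(dividends) I = 7.48·e^(−0.0864·1/12) + 15.94·e^(−0.0864·6/12) = 22.6924
Fair futures F* = (S − I)·e^(rT) = (594.56 − 22.6924)·e^0.064800 = 571.8676 × 1.066946 = 610.1518
Market £618.18 > fair 610.1518: forward overpriced → cash-and-carry (borrow at r, buy the stock and collect the dividends, short the forward).
Profit at T = |F_mkt − F*| = |618.18 − 610.1518| = £8.03 per share

£8.03 per share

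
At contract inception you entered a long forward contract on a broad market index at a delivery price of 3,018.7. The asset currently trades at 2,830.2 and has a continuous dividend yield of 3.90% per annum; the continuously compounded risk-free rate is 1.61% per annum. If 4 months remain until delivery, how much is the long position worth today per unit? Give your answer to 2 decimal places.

-208.90

Current fair forward for the remaining 4 months: F = S·e^((r − q)·T), (r − q) = 0.0161 − 0.0390 = -0.0229
F = 2830.2 · e^(-0.0229 × 4/12) = 2830.2 × 0.99239573 = 2808.6784
Value of long forward = (F − K)·e^(−rT) = (2808.6784 − 3018.7) · e^(−0.0161·4/12)
= -210.0216 × 0.99464771 = -208.90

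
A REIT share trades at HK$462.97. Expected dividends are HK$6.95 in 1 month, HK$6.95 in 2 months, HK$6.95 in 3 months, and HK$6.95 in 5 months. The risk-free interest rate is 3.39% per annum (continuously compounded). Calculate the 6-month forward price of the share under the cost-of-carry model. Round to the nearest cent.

PV(dividends) I = 6.95·e^(−0.0339·1/12) + 6.95·e^(−0.0339·2/12) + 6.95·e^(−0.0339·3/12) + 6.95·e^(−0.0339·5/12)
I = 6.9304 + 6.9108 + 6.8913 + 6.8525 = 27.5850
F = (S − I)·e^(rT) = (462.97 − 27.5850) · e^(0.0339·6/12)
= 435.3850 · e^0.016950 = 435.3850 × 1.017094 = HK$442.83

HK$442.83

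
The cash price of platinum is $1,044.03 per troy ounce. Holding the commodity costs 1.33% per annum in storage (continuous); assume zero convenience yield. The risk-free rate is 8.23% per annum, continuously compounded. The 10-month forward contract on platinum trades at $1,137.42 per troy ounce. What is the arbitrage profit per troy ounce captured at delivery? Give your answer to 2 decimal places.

$6.81 per troy ounce

Fair forward: F* = S·e^(carry·T), with carry = (r + u) = 0.0823 + 0.0133 = 0.0956
F* = 1044.03 · e^(0.0956 × 10/12) = 1044.03 · e^0.07966667 = 1044.03 × 1.08292604 = $1130.6073
Market $1137.42 > fair $1130.6073: forward overpriced → cash-and-carry (buy spot, short the forward).
At maturity, profit = |F_mkt − F*| = |1137.42 − 1130.6073| = $6.81 per troy ounce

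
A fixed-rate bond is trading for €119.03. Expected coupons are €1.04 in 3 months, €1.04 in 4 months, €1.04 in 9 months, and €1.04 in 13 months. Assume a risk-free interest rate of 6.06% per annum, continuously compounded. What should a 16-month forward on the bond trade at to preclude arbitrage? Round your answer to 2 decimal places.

PV(coupons) I = 1.04·e^(−0.0606·3/12) + 1.04·e^(−0.0606·4/12) + 1.04·e^(−0.0606·9/12) + 1.04·e^(−0.0606·13/12)
I = 1.0244 + 1.0192 + 0.9938 + 0.9739 = 4.0113
F = (S − I)·e^(rT) = (119.03 − 4.0113) · e^(0.0606·16/12)
= 115.0187 · e^0.080800 = 115.0187 × 1.084154 = €124.70

€124.70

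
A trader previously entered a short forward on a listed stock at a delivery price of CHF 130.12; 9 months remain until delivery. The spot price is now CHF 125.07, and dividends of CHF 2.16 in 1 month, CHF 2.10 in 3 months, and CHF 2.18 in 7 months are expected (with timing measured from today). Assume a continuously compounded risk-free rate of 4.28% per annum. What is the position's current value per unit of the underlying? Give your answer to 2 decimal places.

CHF 7.30

PV(remaining dividends) I = 2.16·e^(−0.0428·1/12) + 2.10·e^(−0.0428·3/12) + 2.18·e^(−0.0428·7/12) = 6.3562
Current forward F = (S − I)·e^(rT) = (125.07 − 6.3562)·e^(0.0428·9/12) = 118.7138 × 1.032621 = 122.5864
Value (long) = (F − K)·e^(−rT) = (122.5864 − 130.12) × 0.968410 = -7.2956
Short position value = −(long value) = CHF 7.30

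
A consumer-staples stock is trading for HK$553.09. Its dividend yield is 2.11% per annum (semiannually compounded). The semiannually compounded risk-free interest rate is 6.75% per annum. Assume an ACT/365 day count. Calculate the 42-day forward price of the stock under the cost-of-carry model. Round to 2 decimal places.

HK$555.99

F = S · (1+r/2)^(2T) / (1+q/2)^(2T)
= 553.09 × 1.007668 / 1.002418 = 553.09 × 1.005237
F = HK$555.99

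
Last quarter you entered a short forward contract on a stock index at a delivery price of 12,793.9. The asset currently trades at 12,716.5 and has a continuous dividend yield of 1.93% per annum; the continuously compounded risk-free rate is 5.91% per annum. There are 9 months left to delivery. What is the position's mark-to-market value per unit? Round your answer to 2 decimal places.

-294.56

Current fair forward for the remaining 9 months: F = S·e^((r − q)·T), (r − q) = 0.0591 − 0.0193 = 0.0398
F = 12716.5 · e^(0.0398 × 9/12) = 12716.5 × 1.03029998 = 13101.8097
Value of long forward = (F − K)·e^(−rT) = (13101.8097 − 12793.9) · e^(−0.0591·9/12)
= 307.9097 × 0.95664300 = 294.56
Short position value = −(long value) = -294.56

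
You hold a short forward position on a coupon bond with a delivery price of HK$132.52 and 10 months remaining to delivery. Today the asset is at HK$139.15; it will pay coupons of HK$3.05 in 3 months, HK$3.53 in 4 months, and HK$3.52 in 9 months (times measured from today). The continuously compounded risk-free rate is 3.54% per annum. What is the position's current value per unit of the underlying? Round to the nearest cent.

PV(remaining coupons) I = 3.05·e^(−0.0354·3/12) + 3.53·e^(−0.0354·4/12) + 3.52·e^(−0.0354·9/12) = 9.9395
Current forward F = (S − I)·e^(rT) = (139.15 − 9.9395)·e^(0.0354·10/12) = 129.2105 × 1.029939 = 133.0789
Value (long) = (F − K)·e^(−rT) = (133.0789 − 132.52) × 0.970931 = 0.5427
Short position value = −(long value) = -HK$0.54

-HK$0.54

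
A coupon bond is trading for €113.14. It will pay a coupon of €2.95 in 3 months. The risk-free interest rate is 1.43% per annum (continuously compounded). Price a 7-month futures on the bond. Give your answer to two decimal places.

€111.12

PV(coupons) I = 2.95·e^(−0.0143·3/12)
I = 2.9395
F = (S − I)·e^(rT) = (113.14 − 2.9395) · e^(0.0143·7/12)
= 110.2005 · e^0.008342 = 110.2005 × 1.008377 = €111.12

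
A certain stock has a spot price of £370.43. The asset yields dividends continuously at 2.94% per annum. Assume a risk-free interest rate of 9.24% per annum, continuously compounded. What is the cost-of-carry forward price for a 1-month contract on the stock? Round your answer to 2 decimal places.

£372.38

F = S·e^((r − q)T) = 370.43 · e^((0.0924 − 0.0294) × 1/12)
= 370.43 · e^0.005250 = 370.43 × 1.005264
F = £372.38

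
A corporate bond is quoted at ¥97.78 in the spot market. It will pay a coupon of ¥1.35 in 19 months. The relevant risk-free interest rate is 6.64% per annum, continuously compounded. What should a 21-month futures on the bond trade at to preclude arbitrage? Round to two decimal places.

PV(coupons) I = 1.35·e^(−0.0664·19/12)
I = 1.2153
F = (S − I)·e^(rT) = (97.78 − 1.2153) · e^(0.0664·21/12)
= 96.5647 · e^0.116200 = 96.5647 × 1.123220 = ¥108.46

¥108.46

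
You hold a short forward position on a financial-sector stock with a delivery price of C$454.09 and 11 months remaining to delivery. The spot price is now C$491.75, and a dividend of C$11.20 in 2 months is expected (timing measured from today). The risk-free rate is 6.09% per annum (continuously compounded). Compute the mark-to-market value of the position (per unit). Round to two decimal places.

-C$51.23

PV(remaining dividends) I = 11.20·e^(−0.0609·2/12) = 11.0869
Current forward F = (S − I)·e^(rT) = (491.75 − 11.0869)·e^(0.0609·11/12) = 480.6631 × 1.057413 = 508.2594
Value (long) = (F − K)·e^(−rT) = (508.2594 − 454.09) × 0.945705 = 51.2283
Short position value = −(long value) = -C$51.23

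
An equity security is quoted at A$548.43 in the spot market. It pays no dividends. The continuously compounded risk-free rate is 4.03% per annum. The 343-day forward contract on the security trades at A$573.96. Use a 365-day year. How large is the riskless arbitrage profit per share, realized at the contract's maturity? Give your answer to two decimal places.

Fair forward: F* = S·e^(carry·T), with carry = r = 0.0403
F* = 548.43 · e^(0.0403 × 343/365) = 548.43 · e^0.037871 = 548.43 × 1.038597 = A$569.5978
Market A$573.96 > fair A$569.5978: forward overpriced → cash-and-carry (buy spot, short the forward).
At maturity, profit = |F_mkt − F*| = |573.96 − 569.5978| = A$4.36 per share

A$4.36 per share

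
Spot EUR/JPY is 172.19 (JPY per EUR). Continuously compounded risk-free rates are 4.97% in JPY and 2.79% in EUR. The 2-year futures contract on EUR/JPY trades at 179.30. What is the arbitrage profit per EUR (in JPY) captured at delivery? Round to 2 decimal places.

0.56 per EUR (in JPY)

Fair futures: F* = S·e^(carry·T), with carry = (r_JPY − r_EUR) = 0.0497 − 0.0279 = 0.0218
F* = 172.19 · e^(0.0218 × 2) = 172.19 · e^0.043600 = 172.19 × 1.044564 = 179.8635
Market 179.30 < fair 179.8635: forward underpriced → reverse cash-and-carry (short spot, go long the forward).
At maturity, profit = |F_mkt − F*| = |179.30 − 179.8635| = 0.56 per EUR (in JPY)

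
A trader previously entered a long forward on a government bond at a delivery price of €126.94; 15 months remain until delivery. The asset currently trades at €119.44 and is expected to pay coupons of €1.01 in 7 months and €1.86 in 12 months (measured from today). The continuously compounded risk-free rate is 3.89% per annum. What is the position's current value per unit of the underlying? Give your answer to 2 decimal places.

-€4.25

PV(remaining coupons) I = 1.01·e^(−0.0389·7/12) + 1.86·e^(−0.0389·12/12) = 2.7764
Current forward F = (S − I)·e^(rT) = (119.44 − 2.7764)·e^(0.0389·15/12) = 116.6636 × 1.049827 = 122.4766
Value (long) = (F − K)·e^(−rT) = (122.4766 − 126.94) × 0.952538 = -4.2516
Value = -€4.25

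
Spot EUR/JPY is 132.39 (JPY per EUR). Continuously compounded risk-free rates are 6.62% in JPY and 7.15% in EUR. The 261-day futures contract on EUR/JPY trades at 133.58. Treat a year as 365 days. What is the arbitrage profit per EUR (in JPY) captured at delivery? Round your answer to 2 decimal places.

1.69 per EUR (in JPY)

Fair futures: F* = S·e^(carry·T), with carry = (r_JPY − r_EUR) = 0.0662 − 0.0715 = -0.0053
F* = 132.39 · e^(-0.0053 × 261/365) = 132.39 · e^-0.003790 = 132.39 × 0.996217 = 131.8892
Market 133.58 > fair 131.8892: forward overpriced → cash-and-carry (buy spot, short the forward).
At maturity, profit = |F_mkt − F*| = |133.58 − 131.8892| = 1.69 per EUR (in JPY)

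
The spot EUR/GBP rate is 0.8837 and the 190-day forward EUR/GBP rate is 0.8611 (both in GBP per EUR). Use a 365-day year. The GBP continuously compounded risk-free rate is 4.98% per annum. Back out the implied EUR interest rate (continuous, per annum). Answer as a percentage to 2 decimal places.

F = S·e^((r_GBP − r_EUR)T) ⇒ r_EUR = r_GBP − ln(F/S)/T
ln(0.8611/0.8837) = -0.025907; /(190/365) = -0.049769
r_EUR = 0.0498 + 0.049769 = 0.099569
r_EUR = 9.96%

9.96%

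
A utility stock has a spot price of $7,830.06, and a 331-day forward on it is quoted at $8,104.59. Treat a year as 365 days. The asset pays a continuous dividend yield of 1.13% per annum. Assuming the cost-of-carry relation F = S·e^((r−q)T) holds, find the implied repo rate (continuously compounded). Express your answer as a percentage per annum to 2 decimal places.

4.93%

From F = S·e^((r−q)T): (r − q) = ln(F/S)/T
ln(8104.59/7830.06) = ln(1.035061) = 0.034460
(r − q) = 0.034460 / (331/365) = 0.038000
r = ln(F/S)/T + q = 0.038000 + 0.0113 = 0.049300
r = 4.93%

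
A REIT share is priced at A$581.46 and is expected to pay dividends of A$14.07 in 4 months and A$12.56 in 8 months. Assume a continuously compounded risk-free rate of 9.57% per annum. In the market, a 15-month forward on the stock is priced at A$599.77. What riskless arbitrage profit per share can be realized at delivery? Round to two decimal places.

PV(dividends) I = 14.07·e^(−0.0957·4/12) + 12.56·e^(−0.0957·8/12) = 25.4119
Fair forward F* = (S − I)·e^(rT) = (581.46 − 25.4119)·e^0.119625 = 556.0481 × 1.127074 = 626.7074
Market A$599.77 < fair 626.7074: forward underpriced → reverse cash-and-carry (short the stock, invest proceeds at r, pay the dividends, go long the forward).
Profit at T = |F_mkt − F*| = |599.77 − 626.7074| = A$26.94 per share

A$26.94 per share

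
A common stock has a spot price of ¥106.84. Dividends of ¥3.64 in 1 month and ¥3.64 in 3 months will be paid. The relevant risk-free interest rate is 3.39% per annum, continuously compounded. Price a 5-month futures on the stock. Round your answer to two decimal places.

¥101.02

PV(dividends) I = 3.64·e^(−0.0339·1/12) + 3.64·e^(−0.0339·3/12)
I = 3.6297 + 3.6093 = 7.2390
F = (S − I)·e^(rT) = (106.84 − 7.2390) · e^(0.0339·5/12)
= 99.6010 · e^0.014125 = 99.6010 × 1.014225 = ¥101.02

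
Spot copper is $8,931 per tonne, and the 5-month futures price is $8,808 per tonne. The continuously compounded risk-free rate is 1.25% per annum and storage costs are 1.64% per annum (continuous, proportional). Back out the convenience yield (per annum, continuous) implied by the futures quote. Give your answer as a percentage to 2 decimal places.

6.22%

F = S·e^((r+u−y)T) ⇒ (r+u−y) = ln(F/S)/T
ln(8808/8931) = -0.013868; /T ⇒ -0.033283
y = r + u − ln(F/S)/T = 0.0125 + 0.0164 + 0.033283 = 0.062183
y = 6.22%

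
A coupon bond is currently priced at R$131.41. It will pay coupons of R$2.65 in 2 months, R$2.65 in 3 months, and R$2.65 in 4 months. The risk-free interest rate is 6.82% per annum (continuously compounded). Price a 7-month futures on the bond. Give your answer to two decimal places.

R$128.61

PV(coupons) I = 2.65·e^(−0.0682·2/12) + 2.65·e^(−0.0682·3/12) + 2.65·e^(−0.0682·4/12)
I = 2.6200 + 2.6052 + 2.5904 = 7.8156
F = (S − I)·e^(rT) = (131.41 − 7.8156) · e^(0.0682·7/12)
= 123.5944 · e^0.039783 = 123.5944 × 1.040585 = R$128.61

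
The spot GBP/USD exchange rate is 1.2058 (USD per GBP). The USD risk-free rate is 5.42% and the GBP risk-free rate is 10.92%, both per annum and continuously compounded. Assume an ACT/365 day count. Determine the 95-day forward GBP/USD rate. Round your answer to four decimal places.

F = S·e^((r_USD − r_GBP)T) = 1.2058 · e^((0.0542 − 0.1092) × 95/365)
= 1.2058 · e^-0.014315 = 1.2058 × 0.985787
F = 1.1887 USD per GBP

1.1887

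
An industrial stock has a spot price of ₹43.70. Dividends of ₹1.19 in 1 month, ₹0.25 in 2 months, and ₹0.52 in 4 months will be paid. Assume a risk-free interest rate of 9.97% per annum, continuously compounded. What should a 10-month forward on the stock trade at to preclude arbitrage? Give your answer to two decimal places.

PV(dividends) I = 1.19·e^(−0.0997·1/12) + 0.25·e^(−0.0997·2/12) + 0.52·e^(−0.0997·4/12)
I = 1.1802 + 0.2459 + 0.5030 = 1.9291
F = (S − I)·e^(rT) = (43.70 − 1.9291) · e^(0.0997·10/12)
= 41.7709 · e^0.083083 = 41.7709 × 1.086632 = ₹45.39

₹45.39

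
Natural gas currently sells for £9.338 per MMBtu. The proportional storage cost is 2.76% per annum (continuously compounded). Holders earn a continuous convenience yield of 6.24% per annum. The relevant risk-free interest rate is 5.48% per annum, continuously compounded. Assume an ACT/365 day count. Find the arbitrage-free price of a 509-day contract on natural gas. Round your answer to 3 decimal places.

Net carry = r + u − y = 0.0548 + 0.0276 − 0.0624 = 0.0200
F = S·e^((r+u−y)T) = 9.338 · e^(0.0200 × 509/365) = 9.338 · e^0.027890
= 9.338 × 1.028283 = £9.602 per MMBtu

£9.602 per MMBtu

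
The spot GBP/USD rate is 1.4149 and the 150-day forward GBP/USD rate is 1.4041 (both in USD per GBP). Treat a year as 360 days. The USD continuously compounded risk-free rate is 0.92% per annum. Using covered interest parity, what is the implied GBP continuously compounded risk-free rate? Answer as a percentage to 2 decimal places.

2.76%

F = S·e^((r_USD − r_GBP)T) ⇒ r_GBP = r_USD − ln(F/S)/T
ln(1.4041/1.4149) = -0.007662; /(150/360) = -0.018389
r_GBP = 0.0092 + 0.018389 = 0.027589
r_GBP = 2.76%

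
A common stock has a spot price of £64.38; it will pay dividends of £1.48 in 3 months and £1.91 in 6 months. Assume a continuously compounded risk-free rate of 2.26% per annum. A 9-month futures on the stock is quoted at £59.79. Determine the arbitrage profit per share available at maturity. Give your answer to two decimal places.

£2.27 per share

PV(dividends) I = 1.48·e^(−0.0226·3/12) + 1.91·e^(−0.0226·6/12) = 3.3602
Fair futures F* = (S − I)·e^(rT) = (64.38 − 3.3602)·e^0.016950 = 61.0198 × 1.017094 = 62.0629
Market £59.79 < fair 62.0629: forward underpriced → reverse cash-and-carry (short the stock, invest proceeds at r, pay the dividends, go long the forward).
Profit at T = |F_mkt − F*| = |59.79 − 62.0629| = £2.27 per share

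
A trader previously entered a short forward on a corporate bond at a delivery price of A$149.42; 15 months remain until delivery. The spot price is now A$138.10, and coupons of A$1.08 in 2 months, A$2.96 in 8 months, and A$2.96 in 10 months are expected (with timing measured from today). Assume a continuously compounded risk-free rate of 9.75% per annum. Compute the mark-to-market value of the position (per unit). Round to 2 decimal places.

A$0.74

PV(remaining coupons) I = 1.08·e^(−0.0975·2/12) + 2.96·e^(−0.0975·8/12) + 2.96·e^(−0.0975·10/12) = 6.5653
Current forward F = (S − I)·e^(rT) = (138.10 − 6.5653)·e^(0.0975·15/12) = 131.5347 × 1.129613 = 148.5833
Value (long) = (F − K)·e^(−rT) = (148.5833 − 149.42) × 0.885259 = -0.7407
Short position value = −(long value) = A$0.74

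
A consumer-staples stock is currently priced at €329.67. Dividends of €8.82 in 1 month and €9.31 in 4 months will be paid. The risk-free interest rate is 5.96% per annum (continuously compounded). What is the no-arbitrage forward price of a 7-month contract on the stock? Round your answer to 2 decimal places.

€322.80

PV(dividends) I = 8.82·e^(−0.0596·1/12) + 9.31·e^(−0.0596·4/12)
I = 8.7763 + 9.1269 = 17.9032
F = (S − I)·e^(rT) = (329.67 − 17.9032) · e^(0.0596·7/12)
= 311.7668 · e^0.034767 = 311.7668 × 1.035378 = €322.80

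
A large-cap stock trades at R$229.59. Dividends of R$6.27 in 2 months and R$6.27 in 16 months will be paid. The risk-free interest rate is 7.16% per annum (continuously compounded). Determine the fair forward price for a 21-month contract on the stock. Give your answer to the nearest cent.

R$246.76

PV(dividends) I = 6.27·e^(−0.0716·2/12) + 6.27·e^(−0.0716·16/12)
I = 6.1956 + 5.6991 = 11.8947
F = (S − I)·e^(rT) = (229.59 − 11.8947) · e^(0.0716·21/12)
= 217.6953 · e^0.125300 = 217.6953 × 1.133488 = R$246.76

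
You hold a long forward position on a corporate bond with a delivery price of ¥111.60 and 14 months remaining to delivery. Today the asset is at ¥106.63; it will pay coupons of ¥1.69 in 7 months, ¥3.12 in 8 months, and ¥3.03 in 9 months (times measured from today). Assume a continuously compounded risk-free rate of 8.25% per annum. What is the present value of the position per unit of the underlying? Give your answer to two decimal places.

-¥2.14

PV(remaining coupons) I = 1.69·e^(−0.0825·7/12) + 3.12·e^(−0.0825·8/12) + 3.03·e^(−0.0825·9/12) = 7.4118
Current forward F = (S − I)·e^(rT) = (106.63 − 7.4118)·e^(0.0825·14/12) = 99.2182 × 1.101034 = 109.2426
Value (long) = (F − K)·e^(−rT) = (109.2426 − 111.60) × 0.908237 = -2.1411
Value = -¥2.14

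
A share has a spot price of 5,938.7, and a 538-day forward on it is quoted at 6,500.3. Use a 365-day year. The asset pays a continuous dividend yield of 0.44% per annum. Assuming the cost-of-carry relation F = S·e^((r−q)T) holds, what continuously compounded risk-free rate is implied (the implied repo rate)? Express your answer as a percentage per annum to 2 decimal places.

6.57%

From F = S·e^((r−q)T): (r − q) = ln(F/S)/T
ln(6500.3/5938.7) = ln(1.094566) = 0.090358
(r − q) = 0.090358 / (538/365) = 0.061302
r = ln(F/S)/T + q = 0.061302 + 0.0044 = 0.065702
r = 6.57%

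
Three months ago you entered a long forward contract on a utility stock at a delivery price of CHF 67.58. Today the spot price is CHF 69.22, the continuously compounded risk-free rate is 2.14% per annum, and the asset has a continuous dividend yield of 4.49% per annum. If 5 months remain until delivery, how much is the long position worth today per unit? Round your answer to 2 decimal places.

Current fair forward for the remaining 5 months: F = S·e^((r − q)·T), (r − q) = 0.0214 − 0.0449 = -0.0235
F = 69.22 · e^(-0.0235 × 5/12) = 69.22 × 0.990256 = 68.5455
Value of long forward = (F − K)·e^(−rT) = (68.5455 − 67.58) · e^(−0.0214·5/12)
= 0.9655 × 0.991123 = 0.96

CHF 0.96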